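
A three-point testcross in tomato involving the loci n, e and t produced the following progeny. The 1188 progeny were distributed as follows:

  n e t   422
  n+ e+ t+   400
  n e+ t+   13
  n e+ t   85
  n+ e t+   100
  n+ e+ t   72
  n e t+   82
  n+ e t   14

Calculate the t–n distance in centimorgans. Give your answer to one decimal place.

The two most frequent reciprocal classes, n e t and n+ e+ t+, are the parental types, so the F1 was n e t / n+ e+ t+.
The two rarest classes, n+ e t and n e+ t+, are the double crossovers. Comparing them with the parentals, only the n allele has switched, so n is the middle locus and the order is t – n – e.
Crossovers in the t–n interval produce the single-crossover classes n e t+ and n+ e+ t (82 + 72 = 154) plus the double crossovers (27).
RF(t–n) = (154 + 27) / 1188 = 181/1188 = 0.1524 → 15.2 centimorgans.

15.2 centimorgans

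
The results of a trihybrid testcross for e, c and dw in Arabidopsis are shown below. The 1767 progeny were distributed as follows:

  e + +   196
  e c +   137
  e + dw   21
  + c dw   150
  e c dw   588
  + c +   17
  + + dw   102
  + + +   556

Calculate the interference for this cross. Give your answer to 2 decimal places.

The two most frequent reciprocal classes, + + + and e c dw, are the parental types, so the F1 was + + + / e c dw.
The two rarest classes, + c + and e + dw, are the double crossovers. Comparing them with the parentals, only the c allele has switched, so c is the middle locus and the order is dw – c – e.
dw–c: (239 + 38)/1767 = 0.1568; c–e: (346 + 38)/1767 = 0.2173.
Expected DCO frequency = 0.1568 × 0.2173 ≈ 0.03407; observed = 38/1767 ≈ 0.02151.
Coefficient of coincidence = 0.02151/0.03407 ≈ 0.63; interference = 1 − 0.63 = 0.37.

0.37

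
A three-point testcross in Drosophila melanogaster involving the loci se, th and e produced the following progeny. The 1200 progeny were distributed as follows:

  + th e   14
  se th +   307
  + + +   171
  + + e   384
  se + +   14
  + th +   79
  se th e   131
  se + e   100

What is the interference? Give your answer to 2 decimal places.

The two most frequent reciprocal classes, + + e and se th +, are the parental types, so the F1 was + + e / se th +.
The two rarest classes, + th e and se + +, are the double crossovers. Comparing them with the parentals, only the th allele has switched, so th is the middle locus and the order is e – th – se.
e–th: (302 + 28)/1200 = 0.2750; th–se: (179 + 28)/1200 = 0.1725.
Expected DCO frequency = 0.2750 × 0.1725 ≈ 0.04744; observed = 28/1200 ≈ 0.02333.
Coefficient of coincidence = 0.02333/0.04744 ≈ 0.49; interference = 1 − 0.49 = 0.51.

0.51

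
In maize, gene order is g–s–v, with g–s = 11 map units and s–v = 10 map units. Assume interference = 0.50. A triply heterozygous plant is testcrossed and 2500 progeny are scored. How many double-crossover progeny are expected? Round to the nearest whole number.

Map distances give recombination frequencies of 0.110 and 0.100 for the two intervals.
With interference 0.50 (so coincidence = 0.50), expected double-crossover frequency = 0.110 × 0.100 × 0.50 = 0.00550.
Expected number = 0.00550 × 2500 = 13.75 ≈ 14.

14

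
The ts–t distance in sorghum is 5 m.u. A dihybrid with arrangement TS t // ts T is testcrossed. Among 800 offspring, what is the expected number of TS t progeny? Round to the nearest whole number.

380

A map distance of 5 m.u. corresponds to a recombination frequency of 0.050.
The F1 is TS t / ts T, so TS t is a parental gamete class with expected frequency (1 − r)/2 = 0.950/2 = 0.4750.
Expected number = 0.4750 × 800 = 380.00 ≈ 380.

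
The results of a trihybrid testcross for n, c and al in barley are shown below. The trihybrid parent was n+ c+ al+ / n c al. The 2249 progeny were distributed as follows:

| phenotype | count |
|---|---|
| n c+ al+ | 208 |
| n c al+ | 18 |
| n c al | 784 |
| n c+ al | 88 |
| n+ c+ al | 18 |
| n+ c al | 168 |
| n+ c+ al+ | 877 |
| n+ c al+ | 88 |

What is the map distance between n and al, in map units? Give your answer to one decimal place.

The two rarest classes, n+ c+ al and n c al+, are the double crossovers. Comparing them with the parentals, only the al allele has switched, so al is the middle locus and the order is n – al – c.
Crossovers in the n–al interval produce the single-crossover classes n c+ al+ and n+ c al (208 + 168 = 376) plus the double crossovers (36).
RF(n–al) = (376 + 36) / 2249 = 412/2249 = 0.1832 → 18.3 map units.

18.3 map units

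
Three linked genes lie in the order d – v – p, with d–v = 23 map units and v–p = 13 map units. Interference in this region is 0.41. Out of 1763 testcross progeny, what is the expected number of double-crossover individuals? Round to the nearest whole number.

Map distances give recombination frequencies of 0.230 and 0.130 for the two intervals.
With interference 0.41 (so coincidence = 0.59), expected double-crossover frequency = 0.230 × 0.130 × 0.59 = 0.01764.
Expected number = 0.01764 × 1763 = 31.10 ≈ 31.

31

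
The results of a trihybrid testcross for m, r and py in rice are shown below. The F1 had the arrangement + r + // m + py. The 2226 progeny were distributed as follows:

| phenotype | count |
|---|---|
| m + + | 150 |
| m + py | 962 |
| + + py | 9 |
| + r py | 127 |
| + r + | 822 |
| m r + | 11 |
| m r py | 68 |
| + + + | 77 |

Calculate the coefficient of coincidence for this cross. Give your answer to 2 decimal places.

0.91

The two rarest classes, m r + and + + py, are the double crossovers. Comparing them with the parentals, only the m allele has switched, so m is the middle locus and the order is r – m – py.
r–m: (145 + 20)/2226 = 0.0741; m–py: (277 + 20)/2226 = 0.1334.
Expected DCO frequency = 0.0741 × 0.1334 ≈ 0.00988; observed = 20/2226 ≈ 0.00898.
Coefficient of coincidence = 0.00898/0.00988 ≈ 0.91.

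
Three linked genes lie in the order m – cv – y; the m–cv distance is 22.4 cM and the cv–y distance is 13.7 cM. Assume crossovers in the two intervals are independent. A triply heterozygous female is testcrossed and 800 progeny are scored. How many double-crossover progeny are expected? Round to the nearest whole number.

Map distances give recombination frequencies of 0.224 and 0.137 for the two intervals.
With no interference, expected double-crossover frequency = 0.224 × 0.137 = 0.03069.
Expected number = 0.03069 × 800 = 24.55 ≈ 25.

25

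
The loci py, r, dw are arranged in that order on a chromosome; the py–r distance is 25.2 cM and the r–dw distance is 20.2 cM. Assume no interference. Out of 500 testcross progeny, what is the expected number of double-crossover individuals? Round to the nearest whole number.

25

Map distances give recombination frequencies of 0.252 and 0.202 for the two intervals.
With no interference, expected double-crossover frequency = 0.252 × 0.202 = 0.05090.
Expected number = 0.05090 × 500 = 25.45 ≈ 25.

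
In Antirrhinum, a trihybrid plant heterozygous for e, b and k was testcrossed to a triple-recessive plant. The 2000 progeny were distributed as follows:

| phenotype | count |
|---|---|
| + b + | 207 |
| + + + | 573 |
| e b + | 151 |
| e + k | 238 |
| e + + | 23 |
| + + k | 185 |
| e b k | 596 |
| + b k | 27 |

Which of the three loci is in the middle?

The two most frequent reciprocal classes, e b k and + + +, are the parental types, so the F1 was e b k / + + +.
The two rarest classes, + b k and e + +, are the double crossovers. Comparing them with the parentals, only the e allele has switched, so e is the middle locus and the order is b – e – k.

e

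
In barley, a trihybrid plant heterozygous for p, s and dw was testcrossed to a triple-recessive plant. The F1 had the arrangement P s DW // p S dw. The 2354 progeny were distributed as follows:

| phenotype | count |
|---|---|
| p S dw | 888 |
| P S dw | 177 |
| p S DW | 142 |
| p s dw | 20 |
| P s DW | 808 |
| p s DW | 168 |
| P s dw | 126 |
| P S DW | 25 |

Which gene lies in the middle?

s

The two rarest classes, P S DW and p s dw, are the double crossovers. Comparing them with the parentals, only the s allele has switched, so s is the middle locus and the order is dw – s – p.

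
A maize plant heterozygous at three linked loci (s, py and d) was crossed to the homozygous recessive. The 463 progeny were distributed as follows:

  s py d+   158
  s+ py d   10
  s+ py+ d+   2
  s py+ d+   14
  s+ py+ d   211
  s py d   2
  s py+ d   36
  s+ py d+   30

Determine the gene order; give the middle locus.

The two most frequent reciprocal classes, s py d+ and s+ py+ d, are the parental types, so the F1 was s py d+ / s+ py+ d.
The two rarest classes, s py d and s+ py+ d+, are the double crossovers. Comparing them with the parentals, only the d allele has switched, so d is the middle locus and the order is s – d – py.

d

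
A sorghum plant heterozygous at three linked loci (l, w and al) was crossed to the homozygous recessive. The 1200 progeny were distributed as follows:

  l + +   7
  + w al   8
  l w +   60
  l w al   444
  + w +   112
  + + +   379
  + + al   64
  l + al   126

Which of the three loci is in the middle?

l

The two most frequent reciprocal classes, l w al and + + +, are the parental types, so the F1 was l w al / + + +.
The two rarest classes, + w al and l + +, are the double crossovers. Comparing them with the parentals, only the l allele has switched, so l is the middle locus and the order is al – l – w.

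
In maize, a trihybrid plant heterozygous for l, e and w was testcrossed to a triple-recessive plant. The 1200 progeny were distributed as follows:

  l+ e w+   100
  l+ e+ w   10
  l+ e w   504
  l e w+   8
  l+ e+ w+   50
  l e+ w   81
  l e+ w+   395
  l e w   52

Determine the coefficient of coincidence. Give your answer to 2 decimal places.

0.90

The two most frequent reciprocal classes, l e+ w+ and l+ e w, are the parental types, so the F1 was l e+ w+ / l+ e w.
The two rarest classes, l e w+ and l+ e+ w, are the double crossovers. Comparing them with the parentals, only the e allele has switched, so e is the middle locus and the order is l – e – w.
l–e: (102 + 18)/1200 = 0.1000; e–w: (181 + 18)/1200 = 0.1658.
Expected DCO frequency = 0.1000 × 0.1658 ≈ 0.01658; observed = 18/1200 ≈ 0.01500.
Coefficient of coincidence = 0.01500/0.01658 ≈ 0.90.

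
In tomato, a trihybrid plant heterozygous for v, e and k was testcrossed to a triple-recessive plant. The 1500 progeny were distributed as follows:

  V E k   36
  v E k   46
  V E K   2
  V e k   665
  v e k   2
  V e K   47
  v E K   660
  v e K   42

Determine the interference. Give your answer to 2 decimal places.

0.25

The two most frequent reciprocal classes, v E K and V e k, are the parental types, so the F1 was v E K / V e k.
The two rarest classes, V E K and v e k, are the double crossovers. Comparing them with the parentals, only the v allele has switched, so v is the middle locus and the order is k – v – e.
k–v: (93 + 4)/1500 = 0.0647; v–e: (78 + 4)/1500 = 0.0547.
Expected DCO frequency = 0.0647 × 0.0547 ≈ 0.00354; observed = 4/1500 ≈ 0.00267.
Coefficient of coincidence = 0.00267/0.00354 ≈ 0.75; interference = 1 − 0.75 = 0.25.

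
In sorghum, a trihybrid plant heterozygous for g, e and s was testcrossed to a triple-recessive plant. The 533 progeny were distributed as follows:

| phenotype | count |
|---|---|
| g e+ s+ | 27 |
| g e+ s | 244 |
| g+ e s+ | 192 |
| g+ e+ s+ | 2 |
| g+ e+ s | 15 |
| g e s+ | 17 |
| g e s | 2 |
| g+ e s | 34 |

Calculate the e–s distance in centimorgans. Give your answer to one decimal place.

12.2 centimorgans

The two most frequent reciprocal classes, g+ e s+ and g e+ s, are the parental types, so the F1 was g+ e s+ / g e+ s.
The two rarest classes, g+ e+ s+ and g e s, are the double crossovers. Comparing them with the parentals, only the e allele has switched, so e is the middle locus and the order is s – e – g.
Crossovers in the s–e interval produce the single-crossover classes g+ e s and g e+ s+ (34 + 27 = 61) plus the double crossovers (4).
RF(s–e) = (61 + 4) / 533 = 65/533 = 0.1220 → 12.2 centimorgans.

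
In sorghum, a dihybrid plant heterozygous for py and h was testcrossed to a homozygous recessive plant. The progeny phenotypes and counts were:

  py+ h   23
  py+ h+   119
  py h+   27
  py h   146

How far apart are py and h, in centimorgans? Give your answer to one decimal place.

15.9 centimorgans

The two most frequent classes, py+ h+ (119) and py h (146), are the parental types, so the F1 was py+ h+ / py h.
The recombinant classes are py+ h and py h+: 23 + 27 = 50.
Recombination frequency = 50/315 = 0.1587 ≈ 15.9%, i.e. 15.9 centimorgans.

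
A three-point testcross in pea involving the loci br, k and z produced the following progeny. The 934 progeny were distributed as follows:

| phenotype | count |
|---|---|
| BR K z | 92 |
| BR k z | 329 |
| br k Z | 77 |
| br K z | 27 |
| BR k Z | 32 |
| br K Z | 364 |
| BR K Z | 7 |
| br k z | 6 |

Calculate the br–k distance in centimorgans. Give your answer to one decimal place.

19.5 centimorgans

The two most frequent reciprocal classes, br K Z and BR k z, are the parental types, so the F1 was br K Z / BR k z.
The two rarest classes, BR K Z and br k z, are the double crossovers. Comparing them with the parentals, only the br allele has switched, so br is the middle locus and the order is z – br – k.
Crossovers in the br–k interval produce the single-crossover classes br k Z and BR K z (77 + 92 = 169) plus the double crossovers (13).
RF(br–k) = (169 + 13) / 934 = 182/934 = 0.1949 → 19.5 centimorgans.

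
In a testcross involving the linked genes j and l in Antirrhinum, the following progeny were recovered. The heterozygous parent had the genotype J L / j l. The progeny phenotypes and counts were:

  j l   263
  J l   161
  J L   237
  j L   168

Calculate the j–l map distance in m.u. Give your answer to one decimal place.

39.7 m.u.

The recombinant classes are J l and j L: 161 + 168 = 329.
Recombination frequency = 329/829 = 0.3969 ≈ 39.7%, i.e. 39.7 m.u.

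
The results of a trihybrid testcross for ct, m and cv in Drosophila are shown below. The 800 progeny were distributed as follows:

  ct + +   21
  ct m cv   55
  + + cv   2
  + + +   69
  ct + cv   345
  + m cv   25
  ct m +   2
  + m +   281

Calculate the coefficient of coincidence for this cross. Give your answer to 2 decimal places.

0.50

The two most frequent reciprocal classes, ct + cv and + m +, are the parental types, so the F1 was ct + cv / + m +.
The two rarest classes, + + cv and ct m +, are the double crossovers. Comparing them with the parentals, only the ct allele has switched, so ct is the middle locus and the order is m – ct – cv.
m–ct: (124 + 4)/800 = 0.1600; ct–cv: (46 + 4)/800 = 0.0625.
Expected DCO frequency = 0.1600 × 0.0625 ≈ 0.01000; observed = 4/800 ≈ 0.00500.
Coefficient of coincidence = 0.00500/0.01000 ≈ 0.50.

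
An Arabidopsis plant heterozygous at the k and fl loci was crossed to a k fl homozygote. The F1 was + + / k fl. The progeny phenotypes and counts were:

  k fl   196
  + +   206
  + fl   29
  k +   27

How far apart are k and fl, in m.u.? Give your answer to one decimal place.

12.2 m.u.

The recombinant classes are + fl and k +: 29 + 27 = 56.
Recombination frequency = 56/458 = 0.1223 ≈ 12.2%, i.e. 12.2 m.u.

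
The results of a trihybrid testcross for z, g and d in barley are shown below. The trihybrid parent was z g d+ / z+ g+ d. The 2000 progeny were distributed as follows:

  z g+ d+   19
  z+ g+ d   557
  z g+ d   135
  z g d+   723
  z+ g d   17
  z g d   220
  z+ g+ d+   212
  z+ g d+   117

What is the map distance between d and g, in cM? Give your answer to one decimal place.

23.4 cM

The two rarest classes, z g+ d+ and z+ g d, are the double crossovers. Comparing them with the parentals, only the g allele has switched, so g is the middle locus and the order is z – g – d.
Crossovers in the g–d interval produce the single-crossover classes z g d and z+ g+ d+ (220 + 212 = 432) plus the double crossovers (36).
RF(g–d) = (432 + 36) / 2000 = 468/2000 = 0.2340 → 23.4 cM.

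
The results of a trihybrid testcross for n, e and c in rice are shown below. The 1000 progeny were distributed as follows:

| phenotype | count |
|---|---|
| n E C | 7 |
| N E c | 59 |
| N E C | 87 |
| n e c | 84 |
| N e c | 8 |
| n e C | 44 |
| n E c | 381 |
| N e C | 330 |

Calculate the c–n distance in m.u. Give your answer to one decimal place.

11.8 m.u.

The two most frequent reciprocal classes, n E c and N e C, are the parental types, so the F1 was n E c / N e C.
The two rarest classes, n E C and N e c, are the double crossovers. Comparing them with the parentals, only the c allele has switched, so c is the middle locus and the order is n – c – e.
Crossovers in the n–c interval produce the single-crossover classes N E c and n e C (59 + 44 = 103) plus the double crossovers (15).
RF(n–c) = (103 + 15) / 1000 = 118/1000 = 0.1180 → 11.8 m.u.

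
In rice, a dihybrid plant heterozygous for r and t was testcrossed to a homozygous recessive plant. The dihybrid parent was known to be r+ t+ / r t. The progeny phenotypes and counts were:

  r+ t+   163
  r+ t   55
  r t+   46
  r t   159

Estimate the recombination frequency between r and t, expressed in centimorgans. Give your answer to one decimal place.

The recombinant classes are r+ t and r t+: 55 + 46 = 101.
Recombination frequency = 101/423 = 0.2388 ≈ 23.9%, i.e. 23.9 centimorgans.

23.9 centimorgans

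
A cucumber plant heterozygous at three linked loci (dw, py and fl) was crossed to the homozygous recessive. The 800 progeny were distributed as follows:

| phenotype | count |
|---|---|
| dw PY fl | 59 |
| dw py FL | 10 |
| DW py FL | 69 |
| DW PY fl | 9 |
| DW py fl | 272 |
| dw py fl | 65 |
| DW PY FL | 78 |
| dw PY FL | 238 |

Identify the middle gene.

py

The two most frequent reciprocal classes, DW py fl and dw PY FL, are the parental types, so the F1 was DW py fl / dw PY FL.
The two rarest classes, DW PY fl and dw py FL, are the double crossovers. Comparing them with the parentals, only the py allele has switched, so py is the middle locus and the order is fl – py – dw.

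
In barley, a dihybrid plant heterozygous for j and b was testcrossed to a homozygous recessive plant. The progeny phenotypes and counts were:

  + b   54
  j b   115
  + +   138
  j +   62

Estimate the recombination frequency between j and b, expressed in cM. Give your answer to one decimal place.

31.4 cM

The two most frequent classes, + + (138) and j b (115), are the parental types, so the F1 was + + / j b.
The recombinant classes are + b and j +: 54 + 62 = 116.
Recombination frequency = 116/369 = 0.3144 ≈ 31.4%, i.e. 31.4 cM.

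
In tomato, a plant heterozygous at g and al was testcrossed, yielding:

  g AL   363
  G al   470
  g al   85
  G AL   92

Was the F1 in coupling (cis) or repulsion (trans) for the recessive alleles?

trans

The two most frequent classes are G al (470) and g AL (363); these are the parental (non-recombinant) types.
So the F1 carried G al on one chromosome and g AL on the other — the recessive alleles are on opposite chromosomes (trans / repulsion).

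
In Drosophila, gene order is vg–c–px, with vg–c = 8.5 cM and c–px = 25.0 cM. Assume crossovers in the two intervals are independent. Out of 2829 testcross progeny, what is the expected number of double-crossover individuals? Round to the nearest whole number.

60

Map distances give recombination frequencies of 0.085 and 0.250 for the two intervals.
With no interference, expected double-crossover frequency = 0.085 × 0.250 = 0.02125.
Expected number = 0.02125 × 2829 = 60.12 ≈ 60.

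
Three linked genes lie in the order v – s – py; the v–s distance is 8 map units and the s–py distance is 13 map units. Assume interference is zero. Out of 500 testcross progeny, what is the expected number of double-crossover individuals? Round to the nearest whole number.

Map distances give recombination frequencies of 0.080 and 0.130 for the two intervals.
With no interference, expected double-crossover frequency = 0.080 × 0.130 = 0.01040.
Expected number = 0.01040 × 500 = 5.20 ≈ 5.

5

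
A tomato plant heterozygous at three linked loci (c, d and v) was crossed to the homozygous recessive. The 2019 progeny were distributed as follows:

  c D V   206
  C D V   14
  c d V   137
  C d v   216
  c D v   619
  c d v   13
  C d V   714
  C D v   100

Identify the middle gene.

d

The two most frequent reciprocal classes, C d V and c D v, are the parental types, so the F1 was C d V / c D v.
The two rarest classes, C D V and c d v, are the double crossovers. Comparing them with the parentals, only the d allele has switched, so d is the middle locus and the order is c – d – v.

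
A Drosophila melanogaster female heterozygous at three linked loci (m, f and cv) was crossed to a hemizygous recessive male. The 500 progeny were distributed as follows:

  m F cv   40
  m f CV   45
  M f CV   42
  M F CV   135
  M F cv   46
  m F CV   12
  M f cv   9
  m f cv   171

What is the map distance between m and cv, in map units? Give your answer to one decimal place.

The two most frequent reciprocal classes, m f cv and M F CV, are the parental types, so the F1 was m f cv / M F CV.
The two rarest classes, M f cv and m F CV, are the double crossovers. Comparing them with the parentals, only the m allele has switched, so m is the middle locus and the order is f – m – cv.
Crossovers in the m–cv interval produce the single-crossover classes m f CV and M F cv (45 + 46 = 91) plus the double crossovers (21).
RF(m–cv) = (91 + 21) / 500 = 112/500 = 0.2240 → 22.4 map units.

22.4 map units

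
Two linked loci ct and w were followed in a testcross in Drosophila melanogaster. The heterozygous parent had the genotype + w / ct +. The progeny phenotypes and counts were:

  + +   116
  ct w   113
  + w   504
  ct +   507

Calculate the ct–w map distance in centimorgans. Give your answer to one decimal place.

18.5 centimorgans

The recombinant classes are + + and ct w: 116 + 113 = 229.
Recombination frequency = 229/1240 = 0.1847 ≈ 18.5%, i.e. 18.5 centimorgans.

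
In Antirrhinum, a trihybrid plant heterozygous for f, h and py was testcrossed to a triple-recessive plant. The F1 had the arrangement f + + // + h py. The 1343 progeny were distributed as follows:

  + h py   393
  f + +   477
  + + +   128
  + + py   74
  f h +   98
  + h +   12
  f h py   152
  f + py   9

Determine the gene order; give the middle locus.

py

The two rarest classes, f + py and + h +, are the double crossovers. Comparing them with the parentals, only the py allele has switched, so py is the middle locus and the order is f – py – h.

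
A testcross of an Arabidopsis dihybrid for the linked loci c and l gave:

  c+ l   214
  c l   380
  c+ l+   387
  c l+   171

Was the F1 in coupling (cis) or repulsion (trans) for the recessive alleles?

The two most frequent classes are c+ l+ (387) and c l (380); these are the parental (non-recombinant) types.
So the F1 carried c+ l+ on one chromosome and c l on the other — the recessive alleles are on the same chromosome (cis / coupling).

cis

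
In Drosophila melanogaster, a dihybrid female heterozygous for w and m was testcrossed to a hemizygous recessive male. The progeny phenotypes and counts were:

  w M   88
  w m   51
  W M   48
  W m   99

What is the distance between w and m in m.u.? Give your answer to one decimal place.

The two most frequent classes, W m (99) and w M (88), are the parental types, so the F1 was W m / w M.
The recombinant classes are W M and w m: 48 + 51 = 99.
Recombination frequency = 99/286 = 0.3462 ≈ 34.6%, i.e. 34.6 m.u.

34.6 m.u.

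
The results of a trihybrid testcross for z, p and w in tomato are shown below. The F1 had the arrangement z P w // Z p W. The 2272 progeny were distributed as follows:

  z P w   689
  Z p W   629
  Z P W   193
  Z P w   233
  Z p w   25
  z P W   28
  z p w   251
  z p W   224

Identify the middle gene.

The two rarest classes, z P W and Z p w, are the double crossovers. Comparing them with the parentals, only the w allele has switched, so w is the middle locus and the order is p – w – z.

w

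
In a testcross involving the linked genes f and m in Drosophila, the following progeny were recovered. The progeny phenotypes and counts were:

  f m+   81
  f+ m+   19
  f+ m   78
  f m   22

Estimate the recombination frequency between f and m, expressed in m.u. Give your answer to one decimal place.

20.5 m.u.

The two most frequent classes, f+ m (78) and f m+ (81), are the parental types, so the F1 was f+ m / f m+.
The recombinant classes are f+ m+ and f m: 19 + 22 = 41.
Recombination frequency = 41/200 = 0.2050 ≈ 20.5%, i.e. 20.5 m.u.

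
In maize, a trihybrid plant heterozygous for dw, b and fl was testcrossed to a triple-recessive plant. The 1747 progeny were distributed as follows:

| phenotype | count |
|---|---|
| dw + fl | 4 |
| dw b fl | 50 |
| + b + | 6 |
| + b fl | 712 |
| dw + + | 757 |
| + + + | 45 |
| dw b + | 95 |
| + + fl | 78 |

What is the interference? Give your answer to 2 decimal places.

The two most frequent reciprocal classes, + b fl and dw + +, are the parental types, so the F1 was + b fl / dw + +.
The two rarest classes, + b + and dw + fl, are the double crossovers. Comparing them with the parentals, only the fl allele has switched, so fl is the middle locus and the order is dw – fl – b.
dw–fl: (95 + 10)/1747 = 0.0601; fl–b: (173 + 10)/1747 = 0.1048.
Expected DCO frequency = 0.0601 × 0.1048 ≈ 0.00630; observed = 10/1747 ≈ 0.00572.
Coefficient of coincidence = 0.00572/0.00630 ≈ 0.91; interference = 1 − 0.91 = 0.09.

0.09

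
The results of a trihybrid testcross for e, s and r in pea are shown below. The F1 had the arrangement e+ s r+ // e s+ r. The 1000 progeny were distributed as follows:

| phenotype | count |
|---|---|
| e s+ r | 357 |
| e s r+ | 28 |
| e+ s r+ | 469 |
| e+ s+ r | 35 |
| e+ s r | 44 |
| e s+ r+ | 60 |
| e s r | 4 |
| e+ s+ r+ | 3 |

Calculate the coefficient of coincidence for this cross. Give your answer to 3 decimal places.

0.901

The two rarest classes, e+ s+ r+ and e s r, are the double crossovers. Comparing them with the parentals, only the s allele has switched, so s is the middle locus and the order is e – s – r.
e–s: (63 + 7)/1000 = 0.0700; s–r: (104 + 7)/1000 = 0.1110.
Expected DCO frequency = 0.0700 × 0.1110 ≈ 0.00777; observed = 7/1000 ≈ 0.00700.
Coefficient of coincidence = 0.00700/0.00777 ≈ 0.901.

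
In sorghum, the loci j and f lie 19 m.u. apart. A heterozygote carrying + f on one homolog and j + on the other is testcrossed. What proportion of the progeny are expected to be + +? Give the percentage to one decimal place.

A map distance of 19 m.u. corresponds to a recombination frequency of 0.190.
The F1 is + f / j +, so + + is a recombinant gamete class with expected frequency r/2 = 0.190/2 = 0.0950.
That is 0.0950 = 9.5% of the progeny.

9.5%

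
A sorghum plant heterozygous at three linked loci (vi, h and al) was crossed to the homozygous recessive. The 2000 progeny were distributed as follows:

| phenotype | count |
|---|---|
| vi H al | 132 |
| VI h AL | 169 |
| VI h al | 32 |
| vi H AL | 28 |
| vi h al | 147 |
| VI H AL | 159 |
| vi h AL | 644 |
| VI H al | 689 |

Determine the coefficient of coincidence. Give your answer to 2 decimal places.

0.91

The two most frequent reciprocal classes, vi h AL and VI H al, are the parental types, so the F1 was vi h AL / VI H al.
The two rarest classes, vi H AL and VI h al, are the double crossovers. Comparing them with the parentals, only the h allele has switched, so h is the middle locus and the order is vi – h – al.
vi–h: (301 + 60)/2000 = 0.1805; h–al: (306 + 60)/2000 = 0.1830.
Expected DCO frequency = 0.1805 × 0.1830 ≈ 0.03303; observed = 60/2000 ≈ 0.03000.
Coefficient of coincidence = 0.03000/0.03303 ≈ 0.91.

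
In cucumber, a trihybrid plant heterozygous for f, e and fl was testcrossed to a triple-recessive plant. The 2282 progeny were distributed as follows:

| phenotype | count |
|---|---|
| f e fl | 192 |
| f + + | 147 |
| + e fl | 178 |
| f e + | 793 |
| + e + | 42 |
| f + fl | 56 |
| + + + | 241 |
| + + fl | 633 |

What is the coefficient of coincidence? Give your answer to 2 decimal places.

1.00

The two most frequent reciprocal classes, f e + and + + fl, are the parental types, so the F1 was f e + / + + fl.
The two rarest classes, + e + and f + fl, are the double crossovers. Comparing them with the parentals, only the f allele has switched, so f is the middle locus and the order is e – f – fl.
e–f: (325 + 98)/2282 = 0.1854; f–fl: (433 + 98)/2282 = 0.2327.
Expected DCO frequency = 0.1854 × 0.2327 ≈ 0.04314; observed = 98/2282 ≈ 0.04294.
Coefficient of coincidence = 0.04294/0.04314 ≈ 1.00.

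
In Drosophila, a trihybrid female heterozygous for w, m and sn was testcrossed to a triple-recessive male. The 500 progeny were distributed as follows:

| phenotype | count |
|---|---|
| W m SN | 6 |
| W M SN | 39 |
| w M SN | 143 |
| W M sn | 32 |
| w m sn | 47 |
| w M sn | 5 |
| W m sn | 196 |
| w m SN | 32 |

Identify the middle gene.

The two most frequent reciprocal classes, W m sn and w M SN, are the parental types, so the F1 was W m sn / w M SN.
The two rarest classes, W m SN and w M sn, are the double crossovers. Comparing them with the parentals, only the sn allele has switched, so sn is the middle locus and the order is w – sn – m.

sn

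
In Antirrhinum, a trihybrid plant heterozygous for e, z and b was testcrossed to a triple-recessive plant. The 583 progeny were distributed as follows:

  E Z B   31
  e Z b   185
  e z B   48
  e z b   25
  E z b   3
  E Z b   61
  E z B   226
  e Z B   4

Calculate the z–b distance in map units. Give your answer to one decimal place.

The two most frequent reciprocal classes, E z B and e Z b, are the parental types, so the F1 was E z B / e Z b.
The two rarest classes, E z b and e Z B, are the double crossovers. Comparing them with the parentals, only the b allele has switched, so b is the middle locus and the order is z – b – e.
Crossovers in the z–b interval produce the single-crossover classes E Z B and e z b (31 + 25 = 56) plus the double crossovers (7).
RF(z–b) = (56 + 7) / 583 = 63/583 = 0.1081 → 10.8 map units.

10.8 map units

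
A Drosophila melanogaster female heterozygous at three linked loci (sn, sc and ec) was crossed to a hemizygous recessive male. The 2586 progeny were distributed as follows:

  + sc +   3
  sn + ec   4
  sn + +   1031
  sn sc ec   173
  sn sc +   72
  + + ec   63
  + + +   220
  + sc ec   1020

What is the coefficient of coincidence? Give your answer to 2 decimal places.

The two most frequent reciprocal classes, sn + + and + sc ec, are the parental types, so the F1 was sn + + / + sc ec.
The two rarest classes, sn + ec and + sc +, are the double crossovers. Comparing them with the parentals, only the ec allele has switched, so ec is the middle locus and the order is sc – ec – sn.
sc–ec: (135 + 7)/2586 = 0.0549; ec–sn: (393 + 7)/2586 = 0.1547.
Expected DCO frequency = 0.0549 × 0.1547 ≈ 0.00849; observed = 7/2586 ≈ 0.00271.
Coefficient of coincidence = 0.00271/0.00849 ≈ 0.32.

0.32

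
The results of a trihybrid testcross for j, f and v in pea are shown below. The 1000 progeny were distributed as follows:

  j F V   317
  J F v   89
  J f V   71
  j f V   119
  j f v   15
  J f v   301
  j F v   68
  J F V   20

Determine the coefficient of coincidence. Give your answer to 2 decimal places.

The two most frequent reciprocal classes, j F V and J f v, are the parental types, so the F1 was j F V / J f v.
The two rarest classes, J F V and j f v, are the double crossovers. Comparing them with the parentals, only the j allele has switched, so j is the middle locus and the order is f – j – v.
f–j: (208 + 35)/1000 = 0.2430; j–v: (139 + 35)/1000 = 0.1740.
Expected DCO frequency = 0.2430 × 0.1740 ≈ 0.04228; observed = 35/1000 ≈ 0.03500.
Coefficient of coincidence = 0.03500/0.04228 ≈ 0.83.

0.83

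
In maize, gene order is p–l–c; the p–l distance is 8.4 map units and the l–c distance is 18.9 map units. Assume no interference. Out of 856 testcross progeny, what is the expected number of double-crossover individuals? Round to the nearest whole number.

Map distances give recombination frequencies of 0.084 and 0.189 for the two intervals.
With no interference, expected double-crossover frequency = 0.084 × 0.189 = 0.01588.
Expected number = 0.01588 × 856 = 13.59 ≈ 14.

14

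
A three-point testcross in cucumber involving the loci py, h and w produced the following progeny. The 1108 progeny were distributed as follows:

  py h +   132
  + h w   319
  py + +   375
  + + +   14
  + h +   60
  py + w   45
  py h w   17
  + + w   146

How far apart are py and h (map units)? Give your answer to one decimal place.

The two most frequent reciprocal classes, py + + and + h w, are the parental types, so the F1 was py + + / + h w.
The two rarest classes, + + + and py h w, are the double crossovers. Comparing them with the parentals, only the py allele has switched, so py is the middle locus and the order is h – py – w.
Crossovers in the h–py interval produce the single-crossover classes py h + and + + w (132 + 146 = 278) plus the double crossovers (31).
RF(h–py) = (278 + 31) / 1108 = 309/1108 = 0.2789 → 27.9 map units.

27.9 map units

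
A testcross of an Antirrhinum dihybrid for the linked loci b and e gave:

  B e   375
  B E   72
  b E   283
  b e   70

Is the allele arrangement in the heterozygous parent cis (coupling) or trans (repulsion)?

The two most frequent classes are B e (375) and b E (283); these are the parental (non-recombinant) types.
So the F1 carried B e on one chromosome and b E on the other — the recessive alleles are on opposite chromosomes (trans / repulsion).

trans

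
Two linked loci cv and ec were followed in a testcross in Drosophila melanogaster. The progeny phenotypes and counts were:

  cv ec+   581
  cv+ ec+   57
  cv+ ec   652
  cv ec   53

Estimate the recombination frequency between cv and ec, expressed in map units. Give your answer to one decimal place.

The two most frequent classes, cv+ ec (652) and cv ec+ (581), are the parental types, so the F1 was cv+ ec / cv ec+.
The recombinant classes are cv+ ec+ and cv ec: 57 + 53 = 110.
Recombination frequency = 110/1343 = 0.0819 ≈ 8.2%, i.e. 8.2 map units.

8.2 map units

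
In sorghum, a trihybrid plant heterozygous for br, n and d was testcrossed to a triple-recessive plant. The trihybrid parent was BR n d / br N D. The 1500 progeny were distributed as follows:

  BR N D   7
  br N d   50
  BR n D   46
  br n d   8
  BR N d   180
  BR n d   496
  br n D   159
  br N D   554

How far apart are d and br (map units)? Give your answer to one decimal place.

The two rarest classes, br n d and BR N D, are the double crossovers. Comparing them with the parentals, only the br allele has switched, so br is the middle locus and the order is n – br – d.
Crossovers in the br–d interval produce the single-crossover classes BR n D and br N d (46 + 50 = 96) plus the double crossovers (15).
RF(br–d) = (96 + 15) / 1500 = 111/1500 = 0.0740 → 7.4 map units.

7.4 map units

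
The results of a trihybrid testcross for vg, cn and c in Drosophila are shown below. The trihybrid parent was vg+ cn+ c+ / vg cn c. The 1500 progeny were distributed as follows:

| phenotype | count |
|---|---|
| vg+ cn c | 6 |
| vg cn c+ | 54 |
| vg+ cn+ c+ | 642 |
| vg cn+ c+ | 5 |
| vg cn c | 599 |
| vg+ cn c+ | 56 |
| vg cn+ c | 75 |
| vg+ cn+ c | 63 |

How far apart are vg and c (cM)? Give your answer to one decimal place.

8.5 cM

The two rarest classes, vg cn+ c+ and vg+ cn c, are the double crossovers. Comparing them with the parentals, only the vg allele has switched, so vg is the middle locus and the order is c – vg – cn.
Crossovers in the c–vg interval produce the single-crossover classes vg+ cn+ c and vg cn c+ (63 + 54 = 117) plus the double crossovers (11).
RF(c–vg) = (117 + 11) / 1500 = 128/1500 = 0.0853 → 8.5 cM.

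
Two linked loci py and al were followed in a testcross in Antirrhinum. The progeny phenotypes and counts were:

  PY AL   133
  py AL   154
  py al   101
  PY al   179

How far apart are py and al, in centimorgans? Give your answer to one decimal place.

41.3 centimorgans

The two most frequent classes, PY al (179) and py AL (154), are the parental types, so the F1 was PY al / py AL.
The recombinant classes are PY AL and py al: 133 + 101 = 234.
Recombination frequency = 234/567 = 0.4127 ≈ 41.3%, i.e. 41.3 centimorgans.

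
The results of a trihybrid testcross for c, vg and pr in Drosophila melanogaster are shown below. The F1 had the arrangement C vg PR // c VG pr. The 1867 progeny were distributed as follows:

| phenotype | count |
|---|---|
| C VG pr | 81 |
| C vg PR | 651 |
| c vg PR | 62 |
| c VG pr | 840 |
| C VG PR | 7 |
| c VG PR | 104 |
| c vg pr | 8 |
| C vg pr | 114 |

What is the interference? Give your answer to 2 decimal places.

0.24

The two rarest classes, C VG PR and c vg pr, are the double crossovers. Comparing them with the parentals, only the vg allele has switched, so vg is the middle locus and the order is c – vg – pr.
c–vg: (143 + 15)/1867 = 0.0846; vg–pr: (218 + 15)/1867 = 0.1248.
Expected DCO frequency = 0.0846 × 0.1248 ≈ 0.01056; observed = 15/1867 ≈ 0.00803.
Coefficient of coincidence = 0.00803/0.01056 ≈ 0.76; interference = 1 − 0.76 = 0.24.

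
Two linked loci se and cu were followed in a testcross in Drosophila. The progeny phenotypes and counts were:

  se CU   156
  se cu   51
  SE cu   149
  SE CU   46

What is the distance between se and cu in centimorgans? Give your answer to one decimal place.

The two most frequent classes, SE cu (149) and se CU (156), are the parental types, so the F1 was SE cu / se CU.
The recombinant classes are SE CU and se cu: 46 + 51 = 97.
Recombination frequency = 97/402 = 0.2413 ≈ 24.1%, i.e. 24.1 centimorgans.

24.1 centimorgans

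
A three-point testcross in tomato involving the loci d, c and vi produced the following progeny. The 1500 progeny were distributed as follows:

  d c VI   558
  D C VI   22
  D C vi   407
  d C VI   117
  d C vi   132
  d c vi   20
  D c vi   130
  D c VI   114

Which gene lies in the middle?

The two most frequent reciprocal classes, d c VI and D C vi, are the parental types, so the F1 was d c VI / D C vi.
The two rarest classes, d c vi and D C VI, are the double crossovers. Comparing them with the parentals, only the vi allele has switched, so vi is the middle locus and the order is c – vi – d.

vi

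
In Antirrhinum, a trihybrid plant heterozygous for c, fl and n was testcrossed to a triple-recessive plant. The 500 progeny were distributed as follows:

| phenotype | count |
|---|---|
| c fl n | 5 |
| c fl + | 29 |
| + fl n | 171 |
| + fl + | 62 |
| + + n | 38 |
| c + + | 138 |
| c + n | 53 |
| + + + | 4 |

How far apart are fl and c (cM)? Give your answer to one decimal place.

The two most frequent reciprocal classes, c + + and + fl n, are the parental types, so the F1 was c + + / + fl n.
The two rarest classes, + + + and c fl n, are the double crossovers. Comparing them with the parentals, only the c allele has switched, so c is the middle locus and the order is n – c – fl.
Crossovers in the c–fl interval produce the single-crossover classes c fl + and + + n (29 + 38 = 67) plus the double crossovers (9).
RF(c–fl) = (67 + 9) / 500 = 76/500 = 0.1520 → 15.2 cM.

15.2 cM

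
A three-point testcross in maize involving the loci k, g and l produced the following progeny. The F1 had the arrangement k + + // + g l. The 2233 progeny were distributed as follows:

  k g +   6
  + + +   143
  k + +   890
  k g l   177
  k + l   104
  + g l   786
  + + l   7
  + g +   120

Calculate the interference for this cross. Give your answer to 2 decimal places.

The two rarest classes, k g + and + + l, are the double crossovers. Comparing them with the parentals, only the g allele has switched, so g is the middle locus and the order is l – g – k.
l–g: (224 + 13)/2233 = 0.1061; g–k: (320 + 13)/2233 = 0.1491.
Expected DCO frequency = 0.1061 × 0.1491 ≈ 0.01582; observed = 13/2233 ≈ 0.00582.
Coefficient of coincidence = 0.00582/0.01582 ≈ 0.37; interference = 1 − 0.37 = 0.63.

0.63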